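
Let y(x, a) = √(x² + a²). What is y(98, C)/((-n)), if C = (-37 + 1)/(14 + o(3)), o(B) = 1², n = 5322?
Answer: -√60061/13305 ≈ -0.018420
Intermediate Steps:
o(B) = 1
C = -12/5 (C = (-37 + 1)/(14 + 1) = -36/15 = -36*1/15 = -12/5 ≈ -2.4000)
y(x, a) = √(a² + x²)
y(98, C)/((-n)) = √((-12/5)² + 98²)/((-1*5322)) = √(144/25 + 9604)/(-5322) = √(240244/25)*(-1/5322) = (2*√60061/5)*(-1/5322) = -√60061/13305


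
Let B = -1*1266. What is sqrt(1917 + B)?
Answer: sqrt(651) ≈ 25.515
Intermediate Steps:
B = -1266
sqrt(1917 + B) = sqrt(1917 - 1266) = sqrt(651)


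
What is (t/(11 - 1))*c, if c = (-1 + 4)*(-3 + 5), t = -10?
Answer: -6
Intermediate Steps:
c = 6 (c = 3*2 = 6)
(t/(11 - 1))*c = -10/(11 - 1)*6 = -10/10*6 = -10*⅒*6 = -1*6 = -6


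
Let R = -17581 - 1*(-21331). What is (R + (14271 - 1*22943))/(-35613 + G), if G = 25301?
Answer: 2461/5156 ≈ 0.47731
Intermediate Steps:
R = 3750 (R = -17581 + 21331 = 3750)
(R + (14271 - 1*22943))/(-35613 + G) = (3750 + (14271 - 1*22943))/(-35613 + 25301) = (3750 + (14271 - 22943))/(-10312) = (3750 - 8672)*(-1/10312) = -4922*(-1/10312) = 2461/5156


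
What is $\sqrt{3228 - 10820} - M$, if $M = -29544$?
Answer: $29544 + 2 i \sqrt{1898} \approx 29544.0 + 87.132 i$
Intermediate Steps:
$\sqrt{3228 - 10820} - M = \sqrt{3228 - 10820} - -29544 = \sqrt{-7592} + 29544 = 2 i \sqrt{1898} + 29544 = 29544 + 2 i \sqrt{1898}$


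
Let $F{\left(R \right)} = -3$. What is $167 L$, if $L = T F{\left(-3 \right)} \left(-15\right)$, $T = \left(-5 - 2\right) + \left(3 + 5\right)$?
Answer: $7515$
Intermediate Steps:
$T = 1$ ($T = -7 + 8 = 1$)
$L = 45$ ($L = 1 \left(-3\right) \left(-15\right) = \left(-3\right) \left(-15\right) = 45$)
$167 L = 167 \cdot 45 = 7515$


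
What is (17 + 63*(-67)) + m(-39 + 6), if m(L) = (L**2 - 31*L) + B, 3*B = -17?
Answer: -6293/3 ≈ -2097.7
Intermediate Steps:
B = -17/3 (B = (1/3)*(-17) = -17/3 ≈ -5.6667)
m(L) = -17/3 + L**2 - 31*L (m(L) = (L**2 - 31*L) - 17/3 = -17/3 + L**2 - 31*L)
(17 + 63*(-67)) + m(-39 + 6) = (17 + 63*(-67)) + (-17/3 + (-39 + 6)**2 - 31*(-39 + 6)) = (17 - 4221) + (-17/3 + (-33)**2 - 31*(-33)) = -4204 + (-17/3 + 1089 + 1023) = -4204 + 6319/3 = -6293/3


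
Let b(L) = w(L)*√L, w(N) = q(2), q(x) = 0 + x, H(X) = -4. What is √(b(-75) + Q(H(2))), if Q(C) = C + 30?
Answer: √(26 + 10*I*√3) ≈ 5.3498 + 1.6188*I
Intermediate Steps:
q(x) = x
Q(C) = 30 + C
w(N) = 2
b(L) = 2*√L
√(b(-75) + Q(H(2))) = √(2*√(-75) + (30 - 4)) = √(2*(5*I*√3) + 26) = √(10*I*√3 + 26) = √(26 + 10*I*√3)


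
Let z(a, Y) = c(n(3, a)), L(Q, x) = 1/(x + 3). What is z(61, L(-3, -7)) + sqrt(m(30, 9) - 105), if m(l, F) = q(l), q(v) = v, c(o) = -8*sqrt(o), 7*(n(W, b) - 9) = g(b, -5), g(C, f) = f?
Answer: -8*sqrt(406)/7 + 5*I*sqrt(3) ≈ -23.028 + 8.6602*I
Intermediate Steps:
n(W, b) = 58/7 (n(W, b) = 9 + (1/7)*(-5) = 9 - 5/7 = 58/7)
L(Q, x) = 1/(3 + x)
z(a, Y) = -8*sqrt(406)/7
m(l, F) = l
z(61, L(-3, -7)) + sqrt(m(30, 9) - 105) = -8*sqrt(406)/7 + sqrt(30 - 105) = -8*sqrt(406)/7 + sqrt(-75) = -8*sqrt(406)/7 + 5*I*sqrt(3)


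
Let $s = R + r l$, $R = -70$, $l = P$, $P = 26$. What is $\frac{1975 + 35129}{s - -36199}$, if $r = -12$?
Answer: $\frac{12368}{11939} \approx 1.0359$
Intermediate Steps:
$l = 26$
$s = -382$ ($s = -70 - 312 = -382$)
$\frac{1975 + 35129}{s - -36199} = \frac{1975 + 35129}{-382 - -36199} = \frac{37104}{-382 + 36199} = \frac{37104}{35817} = 37104 \cdot \frac{1}{35817} = \frac{12368}{11939}$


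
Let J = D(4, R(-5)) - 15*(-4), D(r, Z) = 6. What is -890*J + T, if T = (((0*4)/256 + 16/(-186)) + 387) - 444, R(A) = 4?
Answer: -5468129/93 ≈ -58797.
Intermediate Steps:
J = 66 (J = 6 - 15*(-4) = 6 + 60 = 66)
T = -5309/93 (T = ((0*(1/256) + 16*(-1/186)) + 387) - 444 = ((0 - 8/93) + 387) - 444 = (-8/93 + 387) - 444 = 35983/93 - 444 = -5309/93 ≈ -57.086)
-890*J + T = -890*66 - 5309/93 = -58740 - 5309/93 = -5468129/93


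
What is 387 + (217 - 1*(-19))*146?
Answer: 34843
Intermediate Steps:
387 + (217 - 1*(-19))*146 = 387 + (217 + 19)*146 = 387 + 236*146 = 387 + 34456 = 34843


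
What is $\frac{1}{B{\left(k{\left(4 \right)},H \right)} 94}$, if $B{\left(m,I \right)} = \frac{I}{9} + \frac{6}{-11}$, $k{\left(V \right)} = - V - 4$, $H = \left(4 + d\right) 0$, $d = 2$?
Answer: $- \frac{11}{564} \approx -0.019504$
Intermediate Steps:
$H = 0$ ($H = \left(4 + 2\right) 0 = 6 \cdot 0 = 0$)
$k{\left(V \right)} = -4 - V$
$B{\left(m,I \right)} = - \frac{6}{11} + \frac{I}{9}$ ($B{\left(m,I \right)} = I \frac{1}{9} + 6 \left(- \frac{1}{11}\right) = \frac{I}{9} - \frac{6}{11} = - \frac{6}{11} + \frac{I}{9}$)
$\frac{1}{B{\left(k{\left(4 \right)},H \right)} 94} = \frac{1}{\left(- \frac{6}{11} + \frac{1}{9} \cdot 0\right) 94} = \frac{1}{\left(- \frac{6}{11} + 0\right) 94} = \frac{1}{\left(- \frac{6}{11}\right) 94} = \frac{1}{- \frac{564}{11}} = - \frac{11}{564}$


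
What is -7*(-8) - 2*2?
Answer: 52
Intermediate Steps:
-7*(-8) - 2*2 = 56 - 4 = 52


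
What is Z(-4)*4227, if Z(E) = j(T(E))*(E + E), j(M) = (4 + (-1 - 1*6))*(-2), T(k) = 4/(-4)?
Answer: -202896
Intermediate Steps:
T(k) = -1 (T(k) = 4*(-¼) = -1)
j(M) = 6 (j(M) = (4 + (-1 - 6))*(-2) = (4 - 7)*(-2) = -3*(-2) = 6)
Z(E) = 12*E (Z(E) = 6*(E + E) = 6*(2*E) = 12*E)
Z(-4)*4227 = (12*(-4))*4227 = -48*4227 = -202896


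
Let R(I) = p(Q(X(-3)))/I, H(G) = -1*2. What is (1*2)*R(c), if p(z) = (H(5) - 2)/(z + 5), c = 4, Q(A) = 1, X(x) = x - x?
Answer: -⅓ ≈ -0.33333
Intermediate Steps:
X(x) = 0
H(G) = -2
p(z) = -4/(5 + z) (p(z) = (-2 - 2)/(z + 5) = -4/(5 + z))
R(I) = -2/(3*I) (R(I) = (-4/(5 + 1))/I = (-4/6)/I = (-4*⅙)/I = -2/(3*I))
(1*2)*R(c) = (1*2)*(-⅔/4) = 2*(-⅔*¼) = 2*(-⅙) = -⅓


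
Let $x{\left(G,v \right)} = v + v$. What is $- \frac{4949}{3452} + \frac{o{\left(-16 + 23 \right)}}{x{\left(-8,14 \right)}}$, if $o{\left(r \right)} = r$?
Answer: $- \frac{2043}{1726} \approx -1.1837$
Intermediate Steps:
$x{\left(G,v \right)} = 2 v$
$- \frac{4949}{3452} + \frac{o{\left(-16 + 23 \right)}}{x{\left(-8,14 \right)}} = - \frac{4949}{3452} + \frac{-16 + 23}{2 \cdot 14} = \left(-4949\right) \frac{1}{3452} + \frac{7}{28} = - \frac{4949}{3452} + 7 \cdot \frac{1}{28} = - \frac{4949}{3452} + \frac{1}{4} = - \frac{2043}{1726}$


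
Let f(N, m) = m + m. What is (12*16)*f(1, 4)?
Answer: 1536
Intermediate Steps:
f(N, m) = 2*m
(12*16)*f(1, 4) = (12*16)*(2*4) = 192*8 = 1536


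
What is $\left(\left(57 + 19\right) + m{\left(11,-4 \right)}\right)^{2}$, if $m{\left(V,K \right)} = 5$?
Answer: $6561$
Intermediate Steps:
$\left(\left(57 + 19\right) + m{\left(11,-4 \right)}\right)^{2} = \left(\left(57 + 19\right) + 5\right)^{2} = \left(76 + 5\right)^{2} = 81^{2} = 6561$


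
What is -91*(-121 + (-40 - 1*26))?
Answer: 17017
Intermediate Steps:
-91*(-121 + (-40 - 1*26)) = -91*(-121 + (-40 - 26)) = -91*(-121 - 66) = -91*(-187) = 17017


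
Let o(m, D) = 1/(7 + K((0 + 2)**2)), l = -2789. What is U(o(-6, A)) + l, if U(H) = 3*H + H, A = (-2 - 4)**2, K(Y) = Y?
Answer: -30675/11 ≈ -2788.6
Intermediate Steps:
A = 36 (A = (-6)**2 = 36)
o(m, D) = 1/11 (o(m, D) = 1/(7 + (0 + 2)**2) = 1/(7 + 2**2) = 1/(7 + 4) = 1/11)
U(H) = 4*H
U(o(-6, A)) + l = 4*(1/11) - 2789 = 4/11 - 2789 = -30675/11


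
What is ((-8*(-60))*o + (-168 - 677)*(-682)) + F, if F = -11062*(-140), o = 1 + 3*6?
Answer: 2134090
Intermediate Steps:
o = 19 (o = 1 + 18 = 19)
F = 1548680
((-8*(-60))*o + (-168 - 677)*(-682)) + F = (-8*(-60)*19 + (-168 - 677)*(-682)) + 1548680 = (480*19 - 845*(-682)) + 1548680 = (9120 + 576290) + 1548680 = 585410 + 1548680 = 2134090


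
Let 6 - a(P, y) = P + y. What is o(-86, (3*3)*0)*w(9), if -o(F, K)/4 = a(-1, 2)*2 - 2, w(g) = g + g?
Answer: -576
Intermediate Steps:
w(g) = 2*g
a(P, y) = 6 - P - y (a(P, y) = 6 - (P + y) = 6 + (-P - y) = 6 - P - y)
o(F, K) = -32 (o(F, K) = -4*((6 - 1*(-1) - 1*2)*2 - 2) = -4*((6 + 1 - 2)*2 - 2) = -4*(5*2 - 2) = -4*(10 - 2) = -4*8 = -32)
o(-86, (3*3)*0)*w(9) = -64*9 = -32*18 = -576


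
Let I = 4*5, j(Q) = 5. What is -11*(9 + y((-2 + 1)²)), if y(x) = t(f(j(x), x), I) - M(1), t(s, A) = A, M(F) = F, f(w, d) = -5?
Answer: -308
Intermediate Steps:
I = 20
y(x) = 19 (y(x) = 20 - 1*1 = 20 - 1 = 19)
-11*(9 + y((-2 + 1)²)) = -11*(9 + 19) = -11*28 = -308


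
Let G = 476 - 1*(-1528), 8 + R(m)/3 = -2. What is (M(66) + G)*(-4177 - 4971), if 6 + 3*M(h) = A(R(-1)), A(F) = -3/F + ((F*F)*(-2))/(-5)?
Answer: -291185414/15 ≈ -1.9412e+7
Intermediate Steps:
R(m) = -30 (R(m) = -24 + 3*(-2) = -24 - 6 = -30)
A(F) = -3/F + 2*F**2/5 (A(F) = -3/F + (F**2*(-2))*(-1/5) = -3/F - 2*F**2*(-1/5) = -3/F + 2*F**2/5)
M(h) = 3541/30 (M(h) = -2 + ((1/5)*(-15 + 2*(-30)**3)/(-30))/3 = -2 + ((1/5)*(-1/30)*(-15 + 2*(-27000)))/3 = -2 + ((1/5)*(-1/30)*(-15 - 54000))/3 = -2 + ((1/5)*(-1/30)*(-54015))/3 = -2 + (1/3)*(3601/10) = -2 + 3601/30 = 3541/30)
G = 2004 (G = 476 + 1528 = 2004)
(M(66) + G)*(-4177 - 4971) = (3541/30 + 2004)*(-4177 - 4971) = (63661/30)*(-9148) = -291185414/15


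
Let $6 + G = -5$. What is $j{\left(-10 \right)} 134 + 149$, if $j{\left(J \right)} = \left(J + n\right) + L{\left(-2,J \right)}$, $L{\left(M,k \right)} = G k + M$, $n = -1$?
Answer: $13147$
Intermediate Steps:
$G = -11$ ($G = -6 - 5 = -11$)
$L{\left(M,k \right)} = M - 11 k$ ($L{\left(M,k \right)} = - 11 k + M = M - 11 k$)
$j{\left(J \right)} = -3 - 10 J$ ($j{\left(J \right)} = \left(J - 1\right) - \left(2 + 11 J\right) = \left(-1 + J\right) - \left(2 + 11 J\right) = -3 - 10 J$)
$j{\left(-10 \right)} 134 + 149 = \left(-3 - -100\right) 134 + 149 = \left(-3 + 100\right) 134 + 149 = 97 \cdot 134 + 149 = 12998 + 149 = 13147$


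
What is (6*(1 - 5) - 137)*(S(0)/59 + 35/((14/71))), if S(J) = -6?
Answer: -3370213/118 ≈ -28561.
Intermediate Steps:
(6*(1 - 5) - 137)*(S(0)/59 + 35/((14/71))) = (6*(1 - 5) - 137)*(-6/59 + 35/((14/71))) = (6*(-4) - 137)*(-6*1/59 + 35/((14*(1/71)))) = (-24 - 137)*(-6/59 + 35/(14/71)) = -161*(-6/59 + 35*(71/14)) = -161*(-6/59 + 355/2) = -161*20933/118 = -3370213/118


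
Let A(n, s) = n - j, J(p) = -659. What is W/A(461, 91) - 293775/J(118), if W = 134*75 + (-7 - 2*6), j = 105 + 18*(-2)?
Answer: 17395747/36904 ≈ 471.38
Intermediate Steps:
j = 69 (j = 105 - 36 = 69)
W = 10031 (W = 10050 + (-7 - 12) = 10050 - 19 = 10031)
A(n, s) = -69 + n (A(n, s) = n - 1*69 = n - 69 = -69 + n)
W/A(461, 91) - 293775/J(118) = 10031/(-69 + 461) - 293775/(-659) = 10031/392 - 293775*(-1/659) = 10031*(1/392) + 293775/659 = 1433/56 + 293775/659 = 17395747/36904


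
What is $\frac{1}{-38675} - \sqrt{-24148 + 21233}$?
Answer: $- \frac{1}{38675} - i \sqrt{2915} \approx -2.5856 \cdot 10^{-5} - 53.991 i$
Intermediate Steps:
$\frac{1}{-38675} - \sqrt{-24148 + 21233} = - \frac{1}{38675} - \sqrt{-2915} = - \frac{1}{38675} - i \sqrt{2915}$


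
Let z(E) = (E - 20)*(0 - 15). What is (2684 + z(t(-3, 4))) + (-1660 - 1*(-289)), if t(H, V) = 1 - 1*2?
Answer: 1628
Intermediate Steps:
t(H, V) = -1 (t(H, V) = 1 - 2 = -1)
z(E) = 300 - 15*E (z(E) = (-20 + E)*(-15) = 300 - 15*E)
(2684 + z(t(-3, 4))) + (-1660 - 1*(-289)) = (2684 + (300 - 15*(-1))) + (-1660 - 1*(-289)) = (2684 + (300 + 15)) + (-1660 + 289) = (2684 + 315) - 1371 = 2999 - 1371 = 1628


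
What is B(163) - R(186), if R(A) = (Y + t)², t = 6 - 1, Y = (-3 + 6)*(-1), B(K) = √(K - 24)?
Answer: -4 + √139 ≈ 7.7898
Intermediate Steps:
B(K) = √(-24 + K)
Y = -3 (Y = 3*(-1) = -3)
t = 5
R(A) = 4 (R(A) = (-3 + 5)² = 2² = 4)
B(163) - R(186) = √(-24 + 163) - 1*4 = √139 - 4 = -4 + √139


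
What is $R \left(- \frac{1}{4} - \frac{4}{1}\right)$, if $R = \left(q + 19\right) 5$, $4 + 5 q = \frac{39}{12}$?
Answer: $- \frac{6409}{16} \approx -400.56$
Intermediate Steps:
$q = - \frac{3}{20}$ ($q = - \frac{4}{5} + \frac{39 \cdot \frac{1}{12}}{5} = - \frac{4}{5} + \frac{1}{5} \cdot \frac{13}{4} = - \frac{4}{5} + \frac{13}{20} = - \frac{3}{20} \approx -0.15$)
$R = \frac{377}{4}$ ($R = \left(- \frac{3}{20} + 19\right) 5 = \frac{377}{20} \cdot 5 = \frac{377}{4} \approx 94.25$)
$R \left(- \frac{1}{4} - \frac{4}{1}\right) = \frac{377 \left(- \frac{1}{4} - \frac{4}{1}\right)}{4} = \frac{377 \left(\left(-1\right) \frac{1}{4} - 4\right)}{4} = \frac{377 \left(- \frac{1}{4} - 4\right)}{4} = \frac{377}{4} \left(- \frac{17}{4}\right) = - \frac{6409}{16}$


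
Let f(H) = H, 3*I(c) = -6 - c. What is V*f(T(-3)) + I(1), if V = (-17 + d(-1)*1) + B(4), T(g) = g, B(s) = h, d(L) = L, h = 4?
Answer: 119/3 ≈ 39.667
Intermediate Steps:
B(s) = 4
V = -14 (V = (-17 - 1*1) + 4 = (-17 - 1) + 4 = -18 + 4 = -14)
I(c) = -2 - c/3 (I(c) = (-6 - c)/3 = -2 - c/3)
V*f(T(-3)) + I(1) = -14*(-3) + (-2 - ⅓*1) = 42 + (-2 - ⅓) = 42 - 7/3 = 119/3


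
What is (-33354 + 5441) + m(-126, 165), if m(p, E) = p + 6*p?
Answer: -28795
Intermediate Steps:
m(p, E) = 7*p
(-33354 + 5441) + m(-126, 165) = (-33354 + 5441) + 7*(-126) = -27913 - 882 = -28795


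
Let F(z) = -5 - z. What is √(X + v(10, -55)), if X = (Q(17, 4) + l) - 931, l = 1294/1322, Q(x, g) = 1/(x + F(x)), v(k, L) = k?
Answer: I*√10051598955/3305 ≈ 30.335*I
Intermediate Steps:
Q(x, g) = -⅕ (Q(x, g) = 1/(x + (-5 - x)) = 1/(-5) = -⅕)
l = 647/661 (l = 1294*(1/1322) = 647/661 ≈ 0.97882)
X = -3074381/3305 (X = (-⅕ + 647/661) - 931 = 2574/3305 - 931 = -3074381/3305 ≈ -930.22)
√(X + v(10, -55)) = √(-3074381/3305 + 10) = √(-3041331/3305) = I*√10051598955/3305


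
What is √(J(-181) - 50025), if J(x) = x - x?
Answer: 5*I*√2001 ≈ 223.66*I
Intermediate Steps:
J(x) = 0
√(J(-181) - 50025) = √(0 - 50025) = √(-50025) = 5*I*√2001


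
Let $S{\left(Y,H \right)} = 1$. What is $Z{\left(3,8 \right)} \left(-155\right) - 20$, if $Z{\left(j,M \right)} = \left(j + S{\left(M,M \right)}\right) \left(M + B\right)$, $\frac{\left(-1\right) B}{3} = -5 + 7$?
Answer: $-1260$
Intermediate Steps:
$B = -6$ ($B = - 3 \left(-5 + 7\right) = \left(-3\right) 2 = -6$)
$Z{\left(j,M \right)} = \left(1 + j\right) \left(-6 + M\right)$ ($Z{\left(j,M \right)} = \left(j + 1\right) \left(M - 6\right) = \left(1 + j\right) \left(-6 + M\right)$)
$Z{\left(3,8 \right)} \left(-155\right) - 20 = \left(-6 + 8 - 18 + 8 \cdot 3\right) \left(-155\right) - 20 = \left(-6 + 8 - 18 + 24\right) \left(-155\right) - 20 = 8 \left(-155\right) - 20 = -1240 - 20 = -1260$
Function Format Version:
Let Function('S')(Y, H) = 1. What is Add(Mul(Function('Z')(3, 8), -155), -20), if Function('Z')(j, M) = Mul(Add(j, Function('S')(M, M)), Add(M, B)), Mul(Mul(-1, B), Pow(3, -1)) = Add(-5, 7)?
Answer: -1260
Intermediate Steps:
B = -6 (B = Mul(-3, Add(-5, 7)) = Mul(-3, 2) = -6)
Function('Z')(j, M) = Mul(Add(1, j), Add(-6, M)) (Function('Z')(j, M) = Mul(Add(j, 1), Add(M, -6)) = Mul(Add(1, j), Add(-6, M)))
Add(Mul(Function('Z')(3, 8), -155), -20) = Add(Mul(Add(-6, 8, Mul(-6, 3), Mul(8, 3)), -155), -20) = Add(Mul(Add(-6, 8, -18, 24), -155), -20) = Add(Mul(8, -155), -20) = Add(-1240, -20) = -1260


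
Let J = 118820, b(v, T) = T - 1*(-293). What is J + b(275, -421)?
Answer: 118692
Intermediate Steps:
b(v, T) = 293 + T (b(v, T) = T + 293 = 293 + T)
J + b(275, -421) = 118820 + (293 - 421) = 118820 - 128 = 118692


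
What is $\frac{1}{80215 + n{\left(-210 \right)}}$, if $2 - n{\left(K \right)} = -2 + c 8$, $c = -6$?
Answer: $\frac{1}{80267} \approx 1.2458 \cdot 10^{-5}$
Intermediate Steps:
$n{\left(K \right)} = 52$ ($n{\left(K \right)} = 2 - \left(-2 - 48\right) = 2 - -50 = 2 + 50 = 52$)
$\frac{1}{80215 + n{\left(-210 \right)}} = \frac{1}{80215 + 52} = \frac{1}{80267}$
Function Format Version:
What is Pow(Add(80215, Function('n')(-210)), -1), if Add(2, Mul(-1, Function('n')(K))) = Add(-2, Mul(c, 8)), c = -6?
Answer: Rational(1, 80267) ≈ 1.2458e-5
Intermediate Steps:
Function('n')(K) = 52 (Function('n')(K) = Add(2, Mul(-1, Add(-2, Mul(-6, 8)))) = Add(2, Mul(-1, Add(-2, -48))) = Add(2, Mul(-1, -50)) = Add(2, 50) = 52)
Pow(Add(80215, Function('n')(-210)), -1) = Pow(Add(80215, 52), -1) = Pow(80267, -1) = Rational(1, 80267)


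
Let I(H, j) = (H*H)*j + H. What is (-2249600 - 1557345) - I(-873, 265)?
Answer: -205770257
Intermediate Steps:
I(H, j) = H + j*H² (I(H, j) = H²*j + H = j*H² + H = H + j*H²)
(-2249600 - 1557345) - I(-873, 265) = (-2249600 - 1557345) - (-873)*(1 - 873*265) = -3806945 - (-873)*(1 - 231345) = -3806945 - (-873)*(-231344) = -3806945 - 1*201963312 = -3806945 - 201963312 = -205770257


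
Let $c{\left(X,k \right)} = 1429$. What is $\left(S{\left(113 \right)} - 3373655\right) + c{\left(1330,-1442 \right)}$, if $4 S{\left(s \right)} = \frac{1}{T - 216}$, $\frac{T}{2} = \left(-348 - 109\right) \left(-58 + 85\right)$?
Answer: $- \frac{335792776177}{99576} \approx -3.3722 \cdot 10^{6}$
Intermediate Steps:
$T = -24678$ ($T = 2 \left(-348 - 109\right) \left(-58 + 85\right) = 2 \left(\left(-457\right) 27\right) = 2 \left(-12339\right) = -24678$)
$S{\left(s \right)} = - \frac{1}{99576}$ ($S{\left(s \right)} = \frac{1}{4 \left(-24678 - 216\right)} = \frac{1}{4 \left(-24894\right)} = \frac{1}{4} \left(- \frac{1}{24894}\right) = - \frac{1}{99576}$)
$\left(S{\left(113 \right)} - 3373655\right) + c{\left(1330,-1442 \right)} = \left(- \frac{1}{99576} - 3373655\right) + 1429 = - \frac{335935070281}{99576} + 1429 = - \frac{335792776177}{99576}$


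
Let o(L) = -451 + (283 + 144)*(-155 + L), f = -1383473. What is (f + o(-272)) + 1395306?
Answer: -170947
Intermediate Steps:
o(L) = -66636 + 427*L (o(L) = -451 + 427*(-155 + L) = -451 + (-66185 + 427*L) = -66636 + 427*L)
(f + o(-272)) + 1395306 = (-1383473 + (-66636 + 427*(-272))) + 1395306 = (-1383473 + (-66636 - 116144)) + 1395306 = (-1383473 - 182780) + 1395306 = -1566253 + 1395306 = -170947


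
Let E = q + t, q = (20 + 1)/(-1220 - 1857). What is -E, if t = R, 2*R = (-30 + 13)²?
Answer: -889211/6154 ≈ -144.49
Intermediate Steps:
R = 289/2 (R = (-30 + 13)²/2 = (½)*(-17)² = (½)*289 = 289/2 ≈ 144.50)
t = 289/2 ≈ 144.50
q = -21/3077 (q = 21/(-3077) = 21*(-1/3077) = -21/3077 ≈ -0.0068248)
E = 889211/6154 (E = -21/3077 + 289/2 = 889211/6154 ≈ 144.49)
-E = -1*889211/6154 = -889211/6154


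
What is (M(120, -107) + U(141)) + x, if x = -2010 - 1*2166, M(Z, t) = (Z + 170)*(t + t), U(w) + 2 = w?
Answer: -66097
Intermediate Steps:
U(w) = -2 + w
M(Z, t) = 2*t*(170 + Z) (M(Z, t) = (170 + Z)*(2*t) = 2*t*(170 + Z))
x = -4176 (x = -2010 - 2166 = -4176)
(M(120, -107) + U(141)) + x = (2*(-107)*(170 + 120) + (-2 + 141)) - 4176 = (2*(-107)*290 + 139) - 4176 = (-62060 + 139) - 4176 = -61921 - 4176 = -66097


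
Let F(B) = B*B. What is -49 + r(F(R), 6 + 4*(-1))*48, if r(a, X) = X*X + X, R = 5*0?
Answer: 239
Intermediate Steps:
R = 0
F(B) = B²
r(a, X) = X + X² (r(a, X) = X² + X = X + X²)
-49 + r(F(R), 6 + 4*(-1))*48 = -49 + ((6 + 4*(-1))*(1 + (6 + 4*(-1))))*48 = -49 + ((6 - 4)*(1 + (6 - 4)))*48 = -49 + (2*(1 + 2))*48 = -49 + (2*3)*48 = -49 + 6*48 = -49 + 288 = 239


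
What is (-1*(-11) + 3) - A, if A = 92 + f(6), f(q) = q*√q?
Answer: -78 - 6*√6 ≈ -92.697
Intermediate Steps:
f(q) = q^(3/2)
A = 92 + 6*√6 (A = 92 + 6^(3/2) = 92 + 6*√6 ≈ 106.70)
(-1*(-11) + 3) - A = (-1*(-11) + 3) - (92 + 6*√6) = (11 + 3) + (-92 - 6*√6) = 14 + (-92 - 6*√6) = -78 - 6*√6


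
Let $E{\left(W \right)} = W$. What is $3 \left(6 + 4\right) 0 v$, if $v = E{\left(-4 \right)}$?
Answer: $0$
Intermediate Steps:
$v = -4$
$3 \left(6 + 4\right) 0 v = 3 \left(6 + 4\right) 0 \left(-4\right) = 3 \cdot 10 \cdot 0 \left(-4\right) = 30 \cdot 0 \left(-4\right) = 0 \left(-4\right) = 0$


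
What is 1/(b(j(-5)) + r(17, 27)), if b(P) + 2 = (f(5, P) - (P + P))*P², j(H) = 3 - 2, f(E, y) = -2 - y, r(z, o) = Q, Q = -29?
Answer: -1/36 ≈ -0.027778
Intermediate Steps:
r(z, o) = -29
j(H) = 1
b(P) = -2 + P²*(-2 - 3*P) (b(P) = -2 + ((-2 - P) - (P + P))*P² = -2 + ((-2 - P) - 2*P)*P² = -2 + (-2 - 3*P)*P² = -2 + P²*(-2 - 3*P))
1/(b(j(-5)) + r(17, 27)) = 1/((-2 - 3*1³ - 2*1²) - 29) = 1/((-2 - 3*1 - 2*1) - 29) = 1/((-2 - 3 - 2) - 29) = 1/(-7 - 29) = 1/(-36) = -1/36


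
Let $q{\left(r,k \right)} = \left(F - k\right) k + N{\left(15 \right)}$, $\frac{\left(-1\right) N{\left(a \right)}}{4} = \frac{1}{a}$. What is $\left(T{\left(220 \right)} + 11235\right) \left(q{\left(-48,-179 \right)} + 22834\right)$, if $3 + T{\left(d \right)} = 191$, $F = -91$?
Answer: $\frac{1213419598}{15} \approx 8.0895 \cdot 10^{7}$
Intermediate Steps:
$N{\left(a \right)} = - \frac{4}{a}$
$T{\left(d \right)} = 188$ ($T{\left(d \right)} = -3 + 191 = 188$)
$q{\left(r,k \right)} = - \frac{4}{15} + k \left(-91 - k\right)$ ($q{\left(r,k \right)} = \left(-91 - k\right) k - \frac{4}{15} = k \left(-91 - k\right) - \frac{4}{15} = - \frac{4}{15} + k \left(-91 - k\right)$)
$\left(T{\left(220 \right)} + 11235\right) \left(q{\left(-48,-179 \right)} + 22834\right) = \left(188 + 11235\right) \left(\left(- \frac{4}{15} - \left(-179\right)^{2} - -16289\right) + 22834\right) = 11423 \left(\left(- \frac{4}{15} - 32041 + 16289\right) + 22834\right) = 11423 \left(- \frac{236284}{15} + 22834\right) = 11423 \cdot \frac{106226}{15} = \frac{1213419598}{15}$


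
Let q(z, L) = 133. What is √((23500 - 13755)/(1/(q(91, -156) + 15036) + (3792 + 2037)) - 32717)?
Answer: I*√255772179629999013358/88420102 ≈ 180.87*I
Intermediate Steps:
√((23500 - 13755)/(1/(q(91, -156) + 15036) + (3792 + 2037)) - 32717) = √((23500 - 13755)/(1/(133 + 15036) + (3792 + 2037)) - 32717) = √(9745/(1/15169 + 5829) - 32717) = √(9745/(88420102/15169) - 32717) = √(9745*(15169/88420102) - 32717) = √(147821905/88420102 - 32717) = √(-2892692655229/88420102) = I*√255772179629999013358/88420102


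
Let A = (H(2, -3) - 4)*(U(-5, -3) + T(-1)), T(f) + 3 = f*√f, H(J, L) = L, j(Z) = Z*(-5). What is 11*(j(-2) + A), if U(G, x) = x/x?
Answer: 264 + 77*I ≈ 264.0 + 77.0*I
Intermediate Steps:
j(Z) = -5*Z
U(G, x) = 1
T(f) = -3 + f^(3/2) (T(f) = -3 + f*√f = -3 + f^(3/2))
A = 14 + 7*I (A = (-3 - 4)*(1 + (-3 + (-1)^(3/2))) = -7*(1 + (-3 - I)) = -7*(-2 - I) = 14 + 7*I ≈ 14.0 + 7.0*I)
11*(j(-2) + A) = 11*(-5*(-2) + (14 + 7*I)) = 11*(10 + (14 + 7*I)) = 11*(24 + 7*I) = 264 + 77*I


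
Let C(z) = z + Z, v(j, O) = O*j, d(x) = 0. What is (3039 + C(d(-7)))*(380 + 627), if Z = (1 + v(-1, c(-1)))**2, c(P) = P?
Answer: 3064301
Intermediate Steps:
Z = 4 (Z = (1 - 1*(-1))**2 = (1 + 1)**2 = 2**2 = 4)
C(z) = 4 + z (C(z) = z + 4 = 4 + z)
(3039 + C(d(-7)))*(380 + 627) = (3039 + (4 + 0))*(380 + 627) = (3039 + 4)*1007 = 3043*1007 = 3064301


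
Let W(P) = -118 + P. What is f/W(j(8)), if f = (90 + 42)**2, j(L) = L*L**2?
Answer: 8712/197 ≈ 44.223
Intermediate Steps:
j(L) = L**3
f = 17424 (f = 132**2 = 17424)
f/W(j(8)) = 17424/(-118 + 8**3) = 17424/(-118 + 512) = 17424/394 = 17424*(1/394) = 8712/197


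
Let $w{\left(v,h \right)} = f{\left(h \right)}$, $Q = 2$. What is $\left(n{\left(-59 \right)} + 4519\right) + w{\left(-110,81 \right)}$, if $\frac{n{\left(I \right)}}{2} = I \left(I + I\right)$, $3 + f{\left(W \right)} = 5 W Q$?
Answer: $19250$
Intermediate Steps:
$f{\left(W \right)} = -3 + 10 W$ ($f{\left(W \right)} = -3 + 5 W 2 = -3 + 10 W$)
$w{\left(v,h \right)} = -3 + 10 h$
$n{\left(I \right)} = 4 I^{2}$ ($n{\left(I \right)} = 2 I \left(I + I\right) = 2 I 2 I = 2 \cdot 2 I^{2} = 4 I^{2}$)
$\left(n{\left(-59 \right)} + 4519\right) + w{\left(-110,81 \right)} = \left(4 \left(-59\right)^{2} + 4519\right) + \left(-3 + 10 \cdot 81\right) = \left(4 \cdot 3481 + 4519\right) + \left(-3 + 810\right) = \left(13924 + 4519\right) + 807 = 18443 + 807 = 19250$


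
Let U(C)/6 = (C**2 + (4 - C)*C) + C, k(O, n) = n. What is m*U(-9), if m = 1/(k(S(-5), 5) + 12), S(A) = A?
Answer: -270/17 ≈ -15.882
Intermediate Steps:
m = 1/17 (m = 1/(5 + 12) = 1/17 ≈ 0.058824)
U(C) = 6*C + 6*C**2 + 6*C*(4 - C) (U(C) = 6*((C**2 + (4 - C)*C) + C) = 6*((C**2 + C*(4 - C)) + C) = 6*(C + C**2 + C*(4 - C)) = 6*C + 6*C**2 + 6*C*(4 - C))
m*U(-9) = (30*(-9))/17 = (1/17)*(-270) = -270/17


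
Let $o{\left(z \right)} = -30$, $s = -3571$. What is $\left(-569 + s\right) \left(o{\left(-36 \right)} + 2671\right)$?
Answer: $-10933740$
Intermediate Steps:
$\left(-569 + s\right) \left(o{\left(-36 \right)} + 2671\right) = \left(-569 - 3571\right) \left(-30 + 2671\right) = \left(-4140\right) 2641 = -10933740$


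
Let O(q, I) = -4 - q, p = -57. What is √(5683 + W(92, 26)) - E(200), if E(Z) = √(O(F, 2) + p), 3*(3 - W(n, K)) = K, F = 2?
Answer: 2*√12774/3 - 3*I*√7 ≈ 75.348 - 7.9373*I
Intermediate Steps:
W(n, K) = 3 - K/3
E(Z) = 3*I*√7 (E(Z) = √((-4 - 1*2) - 57) = √((-4 - 2) - 57) = √(-6 - 57) = √(-63) = 3*I*√7)
√(5683 + W(92, 26)) - E(200) = √(5683 + (3 - ⅓*26)) - 3*I*√7 = √(5683 + (3 - 26/3)) - 3*I*√7 = √(5683 - 17/3) - 3*I*√7 = √(17032/3) - 3*I*√7 = 2*√12774/3 - 3*I*√7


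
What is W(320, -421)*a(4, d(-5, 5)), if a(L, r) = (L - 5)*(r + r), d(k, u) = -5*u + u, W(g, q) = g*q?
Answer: -5388800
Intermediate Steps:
d(k, u) = -4*u
a(L, r) = 2*r*(-5 + L) (a(L, r) = (-5 + L)*(2*r) = 2*r*(-5 + L))
W(320, -421)*a(4, d(-5, 5)) = (320*(-421))*(2*(-4*5)*(-5 + 4)) = -269440*(-20)*(-1) = -134720*40 = -5388800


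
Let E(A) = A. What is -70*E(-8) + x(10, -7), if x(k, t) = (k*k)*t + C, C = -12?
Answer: -152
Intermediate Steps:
x(k, t) = -12 + t*k² (x(k, t) = (k*k)*t - 12 = k²*t - 12 = t*k² - 12 = -12 + t*k²)
-70*E(-8) + x(10, -7) = -70*(-8) + (-12 - 7*10²) = 560 + (-12 - 7*100) = 560 + (-12 - 700) = 560 - 712 = -152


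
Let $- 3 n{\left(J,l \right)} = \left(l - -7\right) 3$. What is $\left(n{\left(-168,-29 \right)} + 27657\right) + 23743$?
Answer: $51422$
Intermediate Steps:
$n{\left(J,l \right)} = -7 - l$ ($n{\left(J,l \right)} = - \frac{\left(l - -7\right) 3}{3} = - \frac{\left(l + 7\right) 3}{3} = - \frac{\left(7 + l\right) 3}{3} = - \frac{21 + 3 l}{3} = -7 - l$)
$\left(n{\left(-168,-29 \right)} + 27657\right) + 23743 = \left(\left(-7 - -29\right) + 27657\right) + 23743 = \left(\left(-7 + 29\right) + 27657\right) + 23743 = \left(22 + 27657\right) + 23743 = 27679 + 23743 = 51422$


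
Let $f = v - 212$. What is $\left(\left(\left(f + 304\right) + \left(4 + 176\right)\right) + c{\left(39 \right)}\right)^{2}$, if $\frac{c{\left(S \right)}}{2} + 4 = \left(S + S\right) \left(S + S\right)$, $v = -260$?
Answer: $148157584$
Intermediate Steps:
$c{\left(S \right)} = -8 + 8 S^{2}$ ($c{\left(S \right)} = -8 + 2 \left(S + S\right) \left(S + S\right) = -8 + 2 \cdot 2 S 2 S = -8 + 2 \cdot 4 S^{2} = -8 + 8 S^{2}$)
$f = -472$ ($f = -260 - 212 = -472$)
$\left(\left(\left(f + 304\right) + \left(4 + 176\right)\right) + c{\left(39 \right)}\right)^{2} = \left(\left(\left(-472 + 304\right) + \left(4 + 176\right)\right) - \left(8 - 8 \cdot 39^{2}\right)\right)^{2} = \left(\left(-168 + 180\right) + \left(-8 + 8 \cdot 1521\right)\right)^{2} = \left(12 + \left(-8 + 12168\right)\right)^{2} = \left(12 + 12160\right)^{2} = 12172^{2} = 148157584$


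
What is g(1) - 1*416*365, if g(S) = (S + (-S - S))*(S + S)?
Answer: -151842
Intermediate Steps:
g(S) = -2*S² (g(S) = (S - 2*S)*(2*S) = (-S)*(2*S) = -2*S²)
g(1) - 1*416*365 = -2*1² - 1*416*365 = -2*1 - 416*365 = -2 - 151840 = -151842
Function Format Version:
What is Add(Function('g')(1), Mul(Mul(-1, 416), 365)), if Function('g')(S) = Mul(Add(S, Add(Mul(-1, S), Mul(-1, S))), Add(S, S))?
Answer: -151842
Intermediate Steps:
Function('g')(S) = Mul(-2, Pow(S, 2)) (Function('g')(S) = Mul(Add(S, Mul(-2, S)), Mul(2, S)) = Mul(Mul(-1, S), Mul(2, S)) = Mul(-2, Pow(S, 2)))
Add(Function('g')(1), Mul(Mul(-1, 416), 365)) = Add(Mul(-2, Pow(1, 2)), Mul(Mul(-1, 416), 365)) = Add(Mul(-2, 1), Mul(-416, 365)) = Add(-2, -151840) = -151842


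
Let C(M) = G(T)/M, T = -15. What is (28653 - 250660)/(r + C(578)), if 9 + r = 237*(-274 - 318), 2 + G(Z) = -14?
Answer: 64160023/40550465 ≈ 1.5822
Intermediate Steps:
G(Z) = -16 (G(Z) = -2 - 14 = -16)
r = -140313 (r = -9 + 237*(-274 - 318) = -9 + 237*(-592) = -9 - 140304 = -140313)
C(M) = -16/M
(28653 - 250660)/(r + C(578)) = (28653 - 250660)/(-140313 - 16/578) = -222007/(-140313 - 16*1/578) = -222007/(-140313 - 8/289) = -222007/(-40550465/289) = -222007*(-289/40550465) = 64160023/40550465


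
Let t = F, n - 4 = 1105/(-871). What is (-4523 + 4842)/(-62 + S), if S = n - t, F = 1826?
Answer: -1943/11483 ≈ -0.16921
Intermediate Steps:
n = 183/67 (n = 4 + 1105/(-871) = 4 + 1105*(-1/871) = 4 - 85/67 = 183/67 ≈ 2.7313)
t = 1826
S = -122159/67 (S = 183/67 - 1*1826 = 183/67 - 1826 = -122159/67 ≈ -1823.3)
(-4523 + 4842)/(-62 + S) = (-4523 + 4842)/(-62 - 122159/67) = 319/(-126313/67) = 319*(-67/126313) = -1943/11483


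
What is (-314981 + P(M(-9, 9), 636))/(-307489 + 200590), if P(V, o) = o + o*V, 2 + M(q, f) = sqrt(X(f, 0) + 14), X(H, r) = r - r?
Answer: 315617/106899 - 212*sqrt(14)/35633 ≈ 2.9302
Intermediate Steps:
X(H, r) = 0
M(q, f) = -2 + sqrt(14) (M(q, f) = -2 + sqrt(0 + 14) = -2 + sqrt(14))
P(V, o) = o + V*o
(-314981 + P(M(-9, 9), 636))/(-307489 + 200590) = (-314981 + 636*(1 + (-2 + sqrt(14))))/(-307489 + 200590) = (-314981 + 636*(-1 + sqrt(14)))/(-106899) = (-314981 + (-636 + 636*sqrt(14)))*(-1/106899) = (-315617 + 636*sqrt(14))*(-1/106899) = 315617/106899 - 212*sqrt(14)/35633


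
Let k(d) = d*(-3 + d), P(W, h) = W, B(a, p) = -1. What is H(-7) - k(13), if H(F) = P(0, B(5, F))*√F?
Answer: -130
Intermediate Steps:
H(F) = 0 (H(F) = 0*√F = 0)
H(-7) - k(13) = 0 - 13*(-3 + 13) = 0 - 13*10 = 0 - 1*130 = 0 - 130 = -130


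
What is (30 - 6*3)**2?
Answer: 144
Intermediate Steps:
(30 - 6*3)**2 = (30 - 18)**2 = 12**2 = 144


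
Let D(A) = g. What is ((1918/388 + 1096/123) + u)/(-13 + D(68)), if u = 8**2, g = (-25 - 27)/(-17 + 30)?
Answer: -1857749/405654 ≈ -4.5796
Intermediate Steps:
g = -4 (g = -52/13 = -52*1/13 = -4)
D(A) = -4
u = 64
((1918/388 + 1096/123) + u)/(-13 + D(68)) = ((1918/388 + 1096/123) + 64)/(-13 - 4) = ((1918*(1/388) + 1096*(1/123)) + 64)/(-17) = ((959/194 + 1096/123) + 64)*(-1/17) = (330581/23862 + 64)*(-1/17) = (1857749/23862)*(-1/17) = -1857749/405654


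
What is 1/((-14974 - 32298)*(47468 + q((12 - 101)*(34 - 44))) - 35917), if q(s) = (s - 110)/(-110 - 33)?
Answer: -11/24680539023 ≈ -4.4570e-10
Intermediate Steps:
q(s) = 10/13 - s/143 (q(s) = (-110 + s)/(-143) = (-110 + s)*(-1/143) = 10/13 - s/143)
1/((-14974 - 32298)*(47468 + q((12 - 101)*(34 - 44))) - 35917) = 1/((-14974 - 32298)*(47468 + (10/13 - (12 - 101)*(34 - 44)/143)) - 35917) = 1/(-47272*(47468 + (10/13 - (-89)*(-10)/143)) - 35917) = 1/(-47272*(47468 + (10/13 - 1/143*890)) - 35917) = 1/(-47272*(47468 + (10/13 - 890/143)) - 35917) = 1/(-47272*(47468 - 60/11) - 35917) = 1/(-47272*522088/11 - 35917) = 1/(-24680143936/11 - 35917) = 1/(-24680539023/11) = -11/24680539023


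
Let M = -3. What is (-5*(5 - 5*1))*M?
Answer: 0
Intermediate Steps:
(-5*(5 - 5*1))*M = -5*(5 - 5*1)*(-3) = -5*(5 - 5)*(-3) = -5*0*(-3) = 0*(-3) = 0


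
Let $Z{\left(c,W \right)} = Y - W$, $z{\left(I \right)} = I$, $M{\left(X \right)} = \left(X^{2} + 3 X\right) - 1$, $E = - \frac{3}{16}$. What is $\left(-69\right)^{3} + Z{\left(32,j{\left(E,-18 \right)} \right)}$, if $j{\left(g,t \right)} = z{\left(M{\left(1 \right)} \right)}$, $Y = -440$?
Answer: $-328952$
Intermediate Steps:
$E = - \frac{3}{16}$ ($E = \left(-3\right) \frac{1}{16} = - \frac{3}{16} \approx -0.1875$)
$M{\left(X \right)} = -1 + X^{2} + 3 X$
$j{\left(g,t \right)} = 3$ ($j{\left(g,t \right)} = -1 + 1^{2} + 3 \cdot 1 = -1 + 1 + 3 = 3$)
$Z{\left(c,W \right)} = -440 - W$
$\left(-69\right)^{3} + Z{\left(32,j{\left(E,-18 \right)} \right)} = \left(-69\right)^{3} - 443 = -328509 - 443 = -328952$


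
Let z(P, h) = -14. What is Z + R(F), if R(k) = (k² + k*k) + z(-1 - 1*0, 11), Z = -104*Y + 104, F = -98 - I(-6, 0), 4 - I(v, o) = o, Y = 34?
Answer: 17362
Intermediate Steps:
I(v, o) = 4 - o
F = -102 (F = -98 - (4 - 1*0) = -98 - (4 + 0) = -98 - 1*4 = -98 - 4 = -102)
Z = -3432 (Z = -104*34 + 104 = -3536 + 104 = -3432)
R(k) = -14 + 2*k² (R(k) = (k² + k*k) - 14 = (k² + k²) - 14 = 2*k² - 14 = -14 + 2*k²)
Z + R(F) = -3432 + (-14 + 2*(-102)²) = -3432 + (-14 + 2*10404) = -3432 + (-14 + 20808) = -3432 + 20794 = 17362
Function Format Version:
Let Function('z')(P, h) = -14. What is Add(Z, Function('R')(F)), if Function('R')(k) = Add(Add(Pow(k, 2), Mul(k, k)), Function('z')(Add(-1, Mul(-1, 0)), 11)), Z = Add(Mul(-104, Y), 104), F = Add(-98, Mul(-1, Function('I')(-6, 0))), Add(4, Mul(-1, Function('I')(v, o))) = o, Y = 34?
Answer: 17362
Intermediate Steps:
Function('I')(v, o) = Add(4, Mul(-1, o))
F = -102 (F = Add(-98, Mul(-1, Add(4, Mul(-1, 0)))) = Add(-98, Mul(-1, Add(4, 0))) = Add(-98, Mul(-1, 4)) = Add(-98, -4) = -102)
Z = -3432 (Z = Add(Mul(-104, 34), 104) = Add(-3536, 104) = -3432)
Function('R')(k) = Add(-14, Mul(2, Pow(k, 2))) (Function('R')(k) = Add(Add(Pow(k, 2), Mul(k, k)), -14) = Add(Add(Pow(k, 2), Pow(k, 2)), -14) = Add(Mul(2, Pow(k, 2)), -14) = Add(-14, Mul(2, Pow(k, 2))))
Add(Z, Function('R')(F)) = Add(-3432, Add(-14, Mul(2, Pow(-102, 2)))) = Add(-3432, Add(-14, Mul(2, 10404))) = Add(-3432, Add(-14, 20808)) = Add(-3432, 20794) = 17362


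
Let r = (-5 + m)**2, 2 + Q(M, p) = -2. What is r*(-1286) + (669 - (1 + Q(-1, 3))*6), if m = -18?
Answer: -679607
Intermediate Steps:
Q(M, p) = -4 (Q(M, p) = -2 - 2 = -4)
r = 529 (r = (-5 - 18)**2 = (-23)**2 = 529)
r*(-1286) + (669 - (1 + Q(-1, 3))*6) = 529*(-1286) + (669 - (1 - 4)*6) = -680294 + (669 - (-3)*6) = -680294 + (669 - 1*(-18)) = -680294 + (669 + 18) = -680294 + 687 = -679607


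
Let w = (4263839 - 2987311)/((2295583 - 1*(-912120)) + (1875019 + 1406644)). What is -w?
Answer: -638264/3244683 ≈ -0.19671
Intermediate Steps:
w = 638264/3244683 (w = 1276528/((2295583 + 912120) + 3281663) = 1276528/(3207703 + 3281663) = 1276528/6489366 = 1276528*(1/6489366) = 638264/3244683 ≈ 0.19671)
-w = -1*638264/3244683 = -638264/3244683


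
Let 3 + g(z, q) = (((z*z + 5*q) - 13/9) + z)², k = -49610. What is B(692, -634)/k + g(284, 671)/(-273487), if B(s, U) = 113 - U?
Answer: -28552441047198719/1098982895670 ≈ -25981.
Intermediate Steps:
g(z, q) = -3 + (-13/9 + z + z² + 5*q)² (g(z, q) = -3 + (((z*z + 5*q) - 13/9) + z)² = -3 + (((z² + 5*q) - 13*⅑) + z)² = -3 + (((z² + 5*q) - 13/9) + z)² = -3 + ((-13/9 + z² + 5*q) + z)² = -3 + (-13/9 + z + z² + 5*q)²)
B(692, -634)/k + g(284, 671)/(-273487) = (113 - 1*(-634))/(-49610) + (-3 + (-13 + 9*284 + 9*284² + 45*671)²/81)/(-273487) = (113 + 634)*(-1/49610) + (-3 + (-13 + 2556 + 9*80656 + 30195)²/81)*(-1/273487) = 747*(-1/49610) + (-3 + (-13 + 2556 + 725904 + 30195)²/81)*(-1/273487) = -747/49610 + (-3 + (1/81)*758642²)*(-1/273487) = -747/49610 + (-3 + (1/81)*575537684164)*(-1/273487) = -747/49610 + (-3 + 575537684164/81)*(-1/273487) = -747/49610 + (575537683921/81)*(-1/273487) = -747/49610 - 575537683921/22152447 = -28552441047198719/1098982895670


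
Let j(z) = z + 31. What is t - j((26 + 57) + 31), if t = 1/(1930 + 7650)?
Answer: -1389099/9580 ≈ -145.00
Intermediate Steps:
t = 1/9580 ≈ 0.00010438
j(z) = 31 + z
t - j((26 + 57) + 31) = 1/9580 - (31 + ((26 + 57) + 31)) = 1/9580 - (31 + (83 + 31)) = 1/9580 - (31 + 114) = 1/9580 - 1*145 = 1/9580 - 145 = -1389099/9580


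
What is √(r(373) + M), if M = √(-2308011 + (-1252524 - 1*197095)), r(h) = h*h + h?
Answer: √(139502 + I*√3757630) ≈ 373.51 + 2.595*I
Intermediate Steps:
r(h) = h + h² (r(h) = h² + h = h + h²)
M = I*√3757630 (M = √(-2308011 + (-1252524 - 197095)) = √(-2308011 - 1449619) = √(-3757630) = I*√3757630 ≈ 1938.5*I)
√(r(373) + M) = √(373*(1 + 373) + I*√3757630) = √(373*374 + I*√3757630) = √(139502 + I*√3757630)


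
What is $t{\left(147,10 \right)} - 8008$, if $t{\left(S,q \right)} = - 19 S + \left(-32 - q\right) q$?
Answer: $-11221$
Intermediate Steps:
$t{\left(S,q \right)} = - 19 S + q \left(-32 - q\right)$
$t{\left(147,10 \right)} - 8008 = \left(- 10^{2} - 320 - 2793\right) - 8008 = \left(\left(-1\right) 100 - 320 - 2793\right) - 8008 = \left(-100 - 320 - 2793\right) - 8008 = -3213 - 8008 = -11221$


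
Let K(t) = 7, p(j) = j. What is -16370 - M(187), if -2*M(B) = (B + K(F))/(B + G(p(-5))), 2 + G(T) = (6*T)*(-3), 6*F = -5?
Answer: -4501653/275 ≈ -16370.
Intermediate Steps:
F = -5/6 (F = (1/6)*(-5) = -5/6 ≈ -0.83333)
G(T) = -2 - 18*T (G(T) = -2 + (6*T)*(-3) = -2 - 18*T)
M(B) = -(7 + B)/(2*(88 + B)) (M(B) = -(B + 7)/(2*(B + (-2 - 18*(-5)))) = -(7 + B)/(2*(B + (-2 + 90))) = -(7 + B)/(2*(B + 88)) = -(7 + B)/(2*(88 + B)))
-16370 - M(187) = -16370 - (-7 - 1*187)/(2*(88 + 187)) = -16370 - (-7 - 187)/(2*275) = -16370 - (-194)/(2*275) = -16370 - 1*(-97/275) = -16370 + 97/275 = -4501653/275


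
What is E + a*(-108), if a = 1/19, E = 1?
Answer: -89/19 ≈ -4.6842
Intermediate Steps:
a = 1/19 ≈ 0.052632
E + a*(-108) = 1 + (1/19)*(-108) = 1 - 108/19 = -89/19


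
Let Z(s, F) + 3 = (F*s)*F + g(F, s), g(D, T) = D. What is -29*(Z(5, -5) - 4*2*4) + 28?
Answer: -2437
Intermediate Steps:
Z(s, F) = -3 + F + s*F² (Z(s, F) = -3 + ((F*s)*F + F) = -3 + (s*F² + F) = -3 + (F + s*F²) = -3 + F + s*F²)
-29*(Z(5, -5) - 4*2*4) + 28 = -29*((-3 - 5 + 5*(-5)²) - 4*2*4) + 28 = -29*((-3 - 5 + 5*25) - 8*4) + 28 = -29*((-3 - 5 + 125) - 32) + 28 = -29*(117 - 32) + 28 = -29*85 + 28 = -2465 + 28 = -2437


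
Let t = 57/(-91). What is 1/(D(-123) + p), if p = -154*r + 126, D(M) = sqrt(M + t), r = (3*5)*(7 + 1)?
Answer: -278369/5109186501 - 25*I*sqrt(182)/10218373002 ≈ -5.4484e-5 - 3.3006e-8*I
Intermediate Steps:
r = 120 (r = 15*8 = 120)
t = -57/91 (t = 57*(-1/91) = -57/91 ≈ -0.62637)
D(M) = sqrt(-57/91 + M) (D(M) = sqrt(M - 57/91) = sqrt(-57/91 + M))
p = -18354 (p = -154*120 + 126 = -18480 + 126 = -18354)
1/(D(-123) + p) = 1/(sqrt(-5187 + 8281*(-123))/91 - 18354) = 1/(sqrt(-5187 - 1018563)/91 - 18354) = 1/(sqrt(-1023750)/91 - 18354) = 1/((75*I*sqrt(182))/91 - 18354) = 1/(75*I*sqrt(182)/91 - 18354) = 1/(-18354 + 75*I*sqrt(182)/91)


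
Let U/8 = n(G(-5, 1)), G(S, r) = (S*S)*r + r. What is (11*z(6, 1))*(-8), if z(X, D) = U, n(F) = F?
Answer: -18304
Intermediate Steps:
G(S, r) = r + r*S² (G(S, r) = S²*r + r = r*S² + r = r + r*S²)
U = 208 (U = 8*(1*(1 + (-5)²)) = 8*(1*(1 + 25)) = 8*(1*26) = 8*26 = 208)
z(X, D) = 208
(11*z(6, 1))*(-8) = (11*208)*(-8) = 2288*(-8) = -18304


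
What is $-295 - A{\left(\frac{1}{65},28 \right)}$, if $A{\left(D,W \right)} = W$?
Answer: $-323$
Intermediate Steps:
$-295 - A{\left(\frac{1}{65},28 \right)} = -295 - 28 = -323$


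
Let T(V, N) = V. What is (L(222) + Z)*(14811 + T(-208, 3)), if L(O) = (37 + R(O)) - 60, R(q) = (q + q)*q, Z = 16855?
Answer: 1685186200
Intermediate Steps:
R(q) = 2*q² (R(q) = (2*q)*q = 2*q²)
L(O) = -23 + 2*O² (L(O) = (37 + 2*O²) - 60 = -23 + 2*O²)
(L(222) + Z)*(14811 + T(-208, 3)) = ((-23 + 2*222²) + 16855)*(14811 - 208) = ((-23 + 2*49284) + 16855)*14603 = ((-23 + 98568) + 16855)*14603 = (98545 + 16855)*14603 = 115400*14603 = 1685186200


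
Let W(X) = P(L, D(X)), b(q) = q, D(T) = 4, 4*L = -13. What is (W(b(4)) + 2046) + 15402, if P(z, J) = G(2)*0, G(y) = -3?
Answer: 17448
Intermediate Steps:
L = -13/4 (L = (¼)*(-13) = -13/4 ≈ -3.2500)
P(z, J) = 0 (P(z, J) = -3*0 = 0)
W(X) = 0
(W(b(4)) + 2046) + 15402 = (0 + 2046) + 15402 = 2046 + 15402 = 17448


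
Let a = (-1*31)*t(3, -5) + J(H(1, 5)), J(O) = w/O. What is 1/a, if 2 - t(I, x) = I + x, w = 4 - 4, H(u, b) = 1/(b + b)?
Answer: -1/124 ≈ -0.0080645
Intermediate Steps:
H(u, b) = 1/(2*b)
w = 0
J(O) = 0 (J(O) = 0/O = 0)
t(I, x) = 2 - I - x (t(I, x) = 2 - (I + x) = 2 + (-I - x) = 2 - I - x)
a = -124 (a = (-1*31)*(2 - 1*3 - 1*(-5)) + 0 = -31*(2 - 3 + 5) + 0 = -31*4 + 0 = -124 + 0 = -124)
1/a = 1/(-124) = -1/124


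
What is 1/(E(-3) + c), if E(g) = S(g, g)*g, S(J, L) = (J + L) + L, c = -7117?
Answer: -1/7090 ≈ -0.00014104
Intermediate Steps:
S(J, L) = J + 2*L
E(g) = 3*g² (E(g) = (g + 2*g)*g = (3*g)*g = 3*g²)
1/(E(-3) + c) = 1/(3*(-3)² - 7117) = 1/(3*9 - 7117) = 1/(27 - 7117) = 1/(-7090) = -1/7090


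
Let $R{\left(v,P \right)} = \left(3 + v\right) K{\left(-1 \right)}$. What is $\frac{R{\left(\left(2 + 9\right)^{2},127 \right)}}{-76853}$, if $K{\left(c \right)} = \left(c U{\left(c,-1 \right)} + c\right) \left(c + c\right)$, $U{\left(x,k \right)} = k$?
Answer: $0$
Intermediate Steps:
$K{\left(c \right)} = 0$ ($K{\left(c \right)} = \left(c \left(-1\right) + c\right) \left(c + c\right) = \left(- c + c\right) 2 c = 0 \cdot 2 c = 0$)
$R{\left(v,P \right)} = 0$ ($R{\left(v,P \right)} = \left(3 + v\right) 0 = 0$)
$\frac{R{\left(\left(2 + 9\right)^{2},127 \right)}}{-76853} = \frac{0}{-76853} = 0 \left(- \frac{1}{76853}\right) = 0$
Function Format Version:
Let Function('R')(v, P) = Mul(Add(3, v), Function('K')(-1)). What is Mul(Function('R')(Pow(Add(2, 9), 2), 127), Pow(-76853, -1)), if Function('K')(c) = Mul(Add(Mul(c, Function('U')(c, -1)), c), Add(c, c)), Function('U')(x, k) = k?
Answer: 0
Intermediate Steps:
Function('K')(c) = 0 (Function('K')(c) = Mul(Add(Mul(c, -1), c), Add(c, c)) = Mul(Add(Mul(-1, c), c), Mul(2, c)) = Mul(0, Mul(2, c)) = 0)
Function('R')(v, P) = 0 (Function('R')(v, P) = Mul(Add(3, v), 0) = 0)
Mul(Function('R')(Pow(Add(2, 9), 2), 127), Pow(-76853, -1)) = Mul(0, Pow(-76853, -1)) = Mul(0, Rational(-1, 76853)) = 0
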